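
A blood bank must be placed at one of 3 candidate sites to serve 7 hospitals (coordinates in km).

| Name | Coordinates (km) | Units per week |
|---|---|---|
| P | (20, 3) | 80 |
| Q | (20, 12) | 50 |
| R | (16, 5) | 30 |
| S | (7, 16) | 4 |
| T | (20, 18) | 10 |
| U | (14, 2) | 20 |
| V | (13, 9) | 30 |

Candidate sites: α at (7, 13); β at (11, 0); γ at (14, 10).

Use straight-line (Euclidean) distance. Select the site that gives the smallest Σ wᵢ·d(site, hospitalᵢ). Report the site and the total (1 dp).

γ, total 1554.7 km

Total weighted distance at each candidate:
  α (7, 13): total = 2953.7
  β (11, 0): total = 2337.0
  γ (14, 10): total = 1554.7
Minimum is at γ with total 1554.7 km.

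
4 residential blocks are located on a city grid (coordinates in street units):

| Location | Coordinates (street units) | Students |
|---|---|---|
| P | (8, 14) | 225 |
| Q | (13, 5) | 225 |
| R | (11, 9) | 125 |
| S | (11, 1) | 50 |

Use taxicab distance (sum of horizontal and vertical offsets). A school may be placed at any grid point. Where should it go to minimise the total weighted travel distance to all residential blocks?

Manhattan distance separates: Σwᵢ(|x−xᵢ|+|y−yᵢ|) = Σwᵢ|x−xᵢ| + Σwᵢ|y−yᵢ|, so x and y are optimised independently as 1-D weighted medians.
Total weight W = 625; half = 312.5.
x-coordinate, sorted with cumulative weight:
  x=8 (P, w=225) cum 225
  x=11 (R, w=125) cum 350  ← median
  x=11 (S, w=50) cum 400
  x=13 (Q, w=225) cum 625
⇒ x* = 11
y-coordinate, sorted with cumulative weight:
  y=1 (S, w=50) cum 50
  y=5 (Q, w=225) cum 275
  y=9 (R, w=125) cum 400  ← median
  y=14 (P, w=225) cum 625
⇒ y* = 9

(11, 9)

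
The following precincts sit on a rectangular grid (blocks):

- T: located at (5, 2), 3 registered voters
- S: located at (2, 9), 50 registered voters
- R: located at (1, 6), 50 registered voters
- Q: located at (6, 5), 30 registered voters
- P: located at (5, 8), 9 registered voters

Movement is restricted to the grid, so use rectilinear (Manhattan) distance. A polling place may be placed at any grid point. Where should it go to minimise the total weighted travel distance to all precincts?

Manhattan distance separates: Σwᵢ(|x−xᵢ|+|y−yᵢ|) = Σwᵢ|x−xᵢ| + Σwᵢ|y−yᵢ|, so x and y are optimised independently as 1-D weighted medians.
Total weight W = 142; half = 71.
x-coordinate, sorted with cumulative weight:
  x=1 (R, w=50) cum 50
  x=2 (S, w=50) cum 100  ← median
  x=5 (T, w=3) cum 103
  x=5 (P, w=9) cum 112
  x=6 (Q, w=30) cum 142
⇒ x* = 2
y-coordinate, sorted with cumulative weight:
  y=2 (T, w=3) cum 3
  y=5 (Q, w=30) cum 33
  y=6 (R, w=50) cum 83  ← median
  y=8 (P, w=9) cum 92
  y=9 (S, w=50) cum 142
⇒ y* = 6

(2, 6)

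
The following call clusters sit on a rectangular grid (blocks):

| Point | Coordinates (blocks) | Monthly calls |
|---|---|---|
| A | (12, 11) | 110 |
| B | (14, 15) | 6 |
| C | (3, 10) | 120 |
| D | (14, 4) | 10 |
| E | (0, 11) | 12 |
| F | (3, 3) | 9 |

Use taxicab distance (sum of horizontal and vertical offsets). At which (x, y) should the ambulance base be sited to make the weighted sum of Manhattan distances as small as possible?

(3, 10)

Manhattan distance separates: Σwᵢ(|x−xᵢ|+|y−yᵢ|) = Σwᵢ|x−xᵢ| + Σwᵢ|y−yᵢ|, so x and y are optimised independently as 1-D weighted medians.
Total weight W = 267; half = 133.5.
x-coordinate, sorted with cumulative weight:
  x=0 (E, w=12) cum 12
  x=3 (C, w=120) cum 132
  x=3 (F, w=9) cum 141  ← median
  x=12 (A, w=110) cum 251
  x=14 (B, w=6) cum 257
  x=14 (D, w=10) cum 267
⇒ x* = 3
y-coordinate, sorted with cumulative weight:
  y=3 (F, w=9) cum 9
  y=4 (D, w=10) cum 19
  y=10 (C, w=120) cum 139  ← median
  y=11 (A, w=110) cum 249
  y=11 (E, w=12) cum 261
  y=15 (B, w=6) cum 267
⇒ y* = 10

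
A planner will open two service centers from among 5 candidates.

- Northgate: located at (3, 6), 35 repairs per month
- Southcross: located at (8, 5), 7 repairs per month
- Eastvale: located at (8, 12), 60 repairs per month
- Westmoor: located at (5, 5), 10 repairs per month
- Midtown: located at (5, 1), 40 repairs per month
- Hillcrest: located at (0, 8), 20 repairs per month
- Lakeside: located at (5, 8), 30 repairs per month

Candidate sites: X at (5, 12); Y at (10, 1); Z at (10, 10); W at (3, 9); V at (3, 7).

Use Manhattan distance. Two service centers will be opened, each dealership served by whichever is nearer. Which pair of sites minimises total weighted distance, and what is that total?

{X, V}, total 794

Evaluate every pair (each demand assigned to the nearer of the two):
  {X, V}: total = 794
  {Z, V}: total = 854
  {X, W}: total = 978
  {Z, W}: total = 1024
  {Y, W}: total = 1057
  {X, Y}: total = 1072
  {Y, V}: total = 1087
  {W, V}: total = 1094
  {X, Z}: total = 1319
  {Y, Z}: total = 1407
Best pair: {X, V} with total 794.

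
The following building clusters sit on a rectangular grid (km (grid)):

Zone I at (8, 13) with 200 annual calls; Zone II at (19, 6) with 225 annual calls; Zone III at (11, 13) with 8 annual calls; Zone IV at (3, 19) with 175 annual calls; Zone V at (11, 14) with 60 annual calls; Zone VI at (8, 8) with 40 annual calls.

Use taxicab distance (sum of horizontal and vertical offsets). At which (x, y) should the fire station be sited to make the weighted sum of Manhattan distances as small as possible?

Manhattan distance separates: Σwᵢ(|x−xᵢ|+|y−yᵢ|) = Σwᵢ|x−xᵢ| + Σwᵢ|y−yᵢ|, so x and y are optimised independently as 1-D weighted medians.
Total weight W = 708; half = 354.
x-coordinate, sorted with cumulative weight:
  x=3 (Zone IV, w=175) cum 175
  x=8 (Zone I, w=200) cum 375  ← median
  x=8 (Zone VI, w=40) cum 415
  x=11 (Zone III, w=8) cum 423
  x=11 (Zone V, w=60) cum 483
  x=19 (Zone II, w=225) cum 708
⇒ x* = 8
y-coordinate, sorted with cumulative weight:
  y=6 (Zone II, w=225) cum 225
  y=8 (Zone VI, w=40) cum 265
  y=13 (Zone I, w=200) cum 465  ← median
  y=13 (Zone III, w=8) cum 473
  y=14 (Zone V, w=60) cum 533
  y=19 (Zone IV, w=175) cum 708
⇒ y* = 13

(8, 13)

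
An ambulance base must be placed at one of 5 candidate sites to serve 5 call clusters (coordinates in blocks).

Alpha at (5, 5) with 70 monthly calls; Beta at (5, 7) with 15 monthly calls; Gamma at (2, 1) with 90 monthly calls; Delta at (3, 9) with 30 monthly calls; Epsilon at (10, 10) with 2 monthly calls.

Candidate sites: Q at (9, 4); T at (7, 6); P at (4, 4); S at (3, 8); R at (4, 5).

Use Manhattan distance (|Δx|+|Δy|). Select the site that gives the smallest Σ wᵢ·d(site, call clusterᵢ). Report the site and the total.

Total weighted distance at each candidate:
  Q (9, 4): total = 1699
  T (7, 6): total = 1379
  P (4, 4): total = 854
  S (3, 8): total = 1163
  R (4, 5): total = 827
Minimum is at R with total 827 blocks.

R, total 827 blocks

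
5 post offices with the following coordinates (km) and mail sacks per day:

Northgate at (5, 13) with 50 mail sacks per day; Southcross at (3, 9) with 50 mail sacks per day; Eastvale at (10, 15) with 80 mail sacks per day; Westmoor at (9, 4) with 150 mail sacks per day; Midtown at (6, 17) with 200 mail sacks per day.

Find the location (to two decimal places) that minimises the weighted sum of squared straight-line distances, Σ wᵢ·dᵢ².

(7.08, 11.89)

The minimiser of Σwᵢ‖p−pᵢ‖² is the weighted centroid p* = (Σwᵢpᵢ)/(Σwᵢ).
Σwᵢ = 530.
Σwᵢxᵢ = 50·5 + 50·3 + 80·10 + 150·9 + 200·6 = 3750.
Σwᵢyᵢ = 50·13 + 50·9 + 80·15 + 150·4 + 200·17 = 6300.
x* = 3750/530 = 7.08, y* = 6300/530 = 11.89.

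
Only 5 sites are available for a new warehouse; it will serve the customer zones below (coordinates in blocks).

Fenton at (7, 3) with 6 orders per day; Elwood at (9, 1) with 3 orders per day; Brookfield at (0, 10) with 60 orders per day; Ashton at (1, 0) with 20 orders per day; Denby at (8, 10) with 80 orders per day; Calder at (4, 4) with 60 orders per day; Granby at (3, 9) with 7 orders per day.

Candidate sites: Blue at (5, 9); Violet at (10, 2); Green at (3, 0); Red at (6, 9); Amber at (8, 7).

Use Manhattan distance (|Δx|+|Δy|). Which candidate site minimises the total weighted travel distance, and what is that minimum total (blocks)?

Total weighted distance at each candidate:
  Blue (5, 9): total = 1398
  Violet (10, 2): total = 2708
  Green (3, 0): total = 2446
  Red (6, 9): total = 1456
  Amber (8, 7): total = 1700
Minimum is at Blue with total 1398 blocks.

Blue, total 1398 blocks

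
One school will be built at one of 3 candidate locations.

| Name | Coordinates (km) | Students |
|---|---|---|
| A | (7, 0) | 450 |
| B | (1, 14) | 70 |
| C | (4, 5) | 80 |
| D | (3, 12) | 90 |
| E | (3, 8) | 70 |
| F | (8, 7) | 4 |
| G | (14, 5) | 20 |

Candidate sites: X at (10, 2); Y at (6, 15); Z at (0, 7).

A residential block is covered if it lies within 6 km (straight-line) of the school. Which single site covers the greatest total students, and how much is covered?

Coverage radius r = 6 km; a point is covered iff (Δx)²+(Δy)² ≤ 6² = 36.
  X (10, 2): covers {A, F, G} → 474
  Y (6, 15): covers {B, D} → 160
  Z (0, 7): covers {C, D, E} → 240
Maximum coverage at X: 474 students.

X, covering 474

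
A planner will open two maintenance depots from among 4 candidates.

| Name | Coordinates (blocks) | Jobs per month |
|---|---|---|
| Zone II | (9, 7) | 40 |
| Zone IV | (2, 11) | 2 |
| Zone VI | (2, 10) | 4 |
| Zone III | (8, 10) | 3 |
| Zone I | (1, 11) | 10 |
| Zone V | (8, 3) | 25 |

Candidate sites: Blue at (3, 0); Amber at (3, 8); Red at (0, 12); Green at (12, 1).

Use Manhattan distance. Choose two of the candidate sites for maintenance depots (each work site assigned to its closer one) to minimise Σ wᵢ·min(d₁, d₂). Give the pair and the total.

Evaluate every pair (each demand assigned to the nearer of the two):
  {Amber, Green}: total = 521
  {Blue, Amber}: total = 571
  {Red, Green}: total = 582
  {Amber, Red}: total = 589
  {Blue, Green}: total = 747
  {Blue, Red}: total = 792
Best pair: {Amber, Green} with total 521.

{Amber, Green}, total 521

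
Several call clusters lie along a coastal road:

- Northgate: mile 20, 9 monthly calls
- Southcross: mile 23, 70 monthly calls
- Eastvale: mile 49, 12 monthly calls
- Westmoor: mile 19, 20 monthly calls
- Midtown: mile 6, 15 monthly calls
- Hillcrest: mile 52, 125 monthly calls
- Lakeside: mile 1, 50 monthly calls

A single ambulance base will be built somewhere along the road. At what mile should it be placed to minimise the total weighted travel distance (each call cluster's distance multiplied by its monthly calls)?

For a sum of weighted absolute distances on a line, the optimum is the weighted median (not the mean). Total weight W = 301; half-weight = 150.5.
Sort by position and accumulate weight:
  mile 1 (Lakeside, w=50) → cum 50
  mile 6 (Midtown, w=15) → cum 65
  mile 19 (Westmoor, w=20) → cum 85
  mile 20 (Northgate, w=9) → cum 94
  mile 23 (Southcross, w=70) → cum 164  ≥ 150.5 → median here
  mile 49 (Eastvale, w=12) → cum 176
  mile 52 (Hillcrest, w=125) → cum 301
Optimal location: mile 23.

x = 23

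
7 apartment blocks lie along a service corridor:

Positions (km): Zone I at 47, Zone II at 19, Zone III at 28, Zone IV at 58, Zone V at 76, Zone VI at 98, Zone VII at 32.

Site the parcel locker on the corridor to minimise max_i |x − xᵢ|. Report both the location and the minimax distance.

location 58.5, max distance 39.5

The 1-center on a line is the midpoint of the two extreme points: leftmost at 19, rightmost at 98.
Optimal location = (19 + 98)/2 = 58.5; maximum distance = (98 − 19)/2 = 39.5.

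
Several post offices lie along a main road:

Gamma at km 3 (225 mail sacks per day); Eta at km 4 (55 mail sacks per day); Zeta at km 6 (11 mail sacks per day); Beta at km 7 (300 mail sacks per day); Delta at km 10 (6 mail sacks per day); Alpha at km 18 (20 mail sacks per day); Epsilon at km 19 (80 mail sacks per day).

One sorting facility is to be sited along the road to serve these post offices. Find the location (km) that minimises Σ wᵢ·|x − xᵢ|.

For a sum of weighted absolute distances on a line, the optimum is the weighted median (not the mean). Total weight W = 697; half-weight = 348.5.
Sort by position and accumulate weight:
  km 3 (Gamma, w=225) → cum 225
  km 4 (Eta, w=55) → cum 280
  km 6 (Zeta, w=11) → cum 291
  km 7 (Beta, w=300) → cum 591  ≥ 348.5 → median here
  km 10 (Delta, w=6) → cum 597
  km 18 (Alpha, w=20) → cum 617
  km 19 (Epsilon, w=80) → cum 697
Optimal location: km 7.

x = 7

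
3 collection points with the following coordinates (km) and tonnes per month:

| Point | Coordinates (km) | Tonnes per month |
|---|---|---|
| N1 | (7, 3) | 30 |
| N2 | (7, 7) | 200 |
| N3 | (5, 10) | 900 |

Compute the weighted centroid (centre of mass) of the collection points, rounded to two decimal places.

(5.41, 9.28)

The minimiser of Σwᵢ‖p−pᵢ‖² is the weighted centroid p* = (Σwᵢpᵢ)/(Σwᵢ).
Σwᵢ = 1130.
Σwᵢxᵢ = 30·7 + 200·7 + 900·5 = 6110.
Σwᵢyᵢ = 30·3 + 200·7 + 900·10 = 10490.
x* = 6110/1130 = 5.41, y* = 10490/1130 = 9.28.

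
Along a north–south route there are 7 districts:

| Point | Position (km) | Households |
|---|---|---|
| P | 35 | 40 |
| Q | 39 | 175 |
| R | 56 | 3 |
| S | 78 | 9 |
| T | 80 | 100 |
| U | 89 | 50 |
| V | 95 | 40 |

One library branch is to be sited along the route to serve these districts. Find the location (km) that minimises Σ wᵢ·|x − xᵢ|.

For a sum of weighted absolute distances on a line, the optimum is the weighted median (not the mean). Total weight W = 417; half-weight = 208.5.
Sort by position and accumulate weight:
  km 35 (P, w=40) → cum 40
  km 39 (Q, w=175) → cum 215  ≥ 208.5 → median here
  km 56 (R, w=3) → cum 218
  km 78 (S, w=9) → cum 227
  km 80 (T, w=100) → cum 327
  km 89 (U, w=50) → cum 377
  km 95 (V, w=40) → cum 417
Optimal location: km 39.

x = 39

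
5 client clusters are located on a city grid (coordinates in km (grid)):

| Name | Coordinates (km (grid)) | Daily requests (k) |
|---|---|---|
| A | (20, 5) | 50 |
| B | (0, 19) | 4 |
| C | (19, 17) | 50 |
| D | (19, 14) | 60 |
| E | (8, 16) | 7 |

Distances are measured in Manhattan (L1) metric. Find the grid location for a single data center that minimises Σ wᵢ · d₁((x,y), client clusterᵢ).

Manhattan distance separates: Σwᵢ(|x−xᵢ|+|y−yᵢ|) = Σwᵢ|x−xᵢ| + Σwᵢ|y−yᵢ|, so x and y are optimised independently as 1-D weighted medians.
Total weight W = 171; half = 85.5.
x-coordinate, sorted with cumulative weight:
  x=0 (B, w=4) cum 4
  x=8 (E, w=7) cum 11
  x=19 (C, w=50) cum 61
  x=19 (D, w=60) cum 121  ← median
  x=20 (A, w=50) cum 171
⇒ x* = 19
y-coordinate, sorted with cumulative weight:
  y=5 (A, w=50) cum 50
  y=14 (D, w=60) cum 110  ← median
  y=16 (E, w=7) cum 117
  y=17 (C, w=50) cum 167
  y=19 (B, w=4) cum 171
⇒ y* = 14

(19, 14)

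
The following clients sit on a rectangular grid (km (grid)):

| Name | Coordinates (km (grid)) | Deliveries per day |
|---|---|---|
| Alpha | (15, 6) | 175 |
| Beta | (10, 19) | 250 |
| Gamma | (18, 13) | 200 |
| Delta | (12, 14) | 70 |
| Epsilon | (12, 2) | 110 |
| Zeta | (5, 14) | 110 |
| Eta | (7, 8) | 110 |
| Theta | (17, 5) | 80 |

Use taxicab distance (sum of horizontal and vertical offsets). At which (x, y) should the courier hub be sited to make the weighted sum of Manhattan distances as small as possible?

(12, 13)

Manhattan distance separates: Σwᵢ(|x−xᵢ|+|y−yᵢ|) = Σwᵢ|x−xᵢ| + Σwᵢ|y−yᵢ|, so x and y are optimised independently as 1-D weighted medians.
Total weight W = 1105; half = 552.5.
x-coordinate, sorted with cumulative weight:
  x=5 (Zeta, w=110) cum 110
  x=7 (Eta, w=110) cum 220
  x=10 (Beta, w=250) cum 470
  x=12 (Delta, w=70) cum 540
  x=12 (Epsilon, w=110) cum 650  ← median
  x=15 (Alpha, w=175) cum 825
  x=17 (Theta, w=80) cum 905
  x=18 (Gamma, w=200) cum 1105
⇒ x* = 12
y-coordinate, sorted with cumulative weight:
  y=2 (Epsilon, w=110) cum 110
  y=5 (Theta, w=80) cum 190
  y=6 (Alpha, w=175) cum 365
  y=8 (Eta, w=110) cum 475
  y=13 (Gamma, w=200) cum 675  ← median
  y=14 (Delta, w=70) cum 745
  y=14 (Zeta, w=110) cum 855
  y=19 (Beta, w=250) cum 1105
⇒ y* = 13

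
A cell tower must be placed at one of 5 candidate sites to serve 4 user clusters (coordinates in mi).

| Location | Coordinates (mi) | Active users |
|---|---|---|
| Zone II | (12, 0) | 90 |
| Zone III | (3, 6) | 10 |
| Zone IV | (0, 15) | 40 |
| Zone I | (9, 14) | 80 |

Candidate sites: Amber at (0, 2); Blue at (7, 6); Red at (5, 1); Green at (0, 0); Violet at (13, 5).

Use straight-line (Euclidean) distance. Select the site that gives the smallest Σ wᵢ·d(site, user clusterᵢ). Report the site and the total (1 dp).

Blue, total 1858.7 mi

Total weighted distance at each candidate:
  Amber (0, 2): total = 2864.9
  Blue (7, 6): total = 1858.7
  Red (5, 1): total = 2373.0
  Green (0, 0): total = 3078.5
  Violet (13, 5): total = 2003.4
Minimum is at Blue with total 1858.7 mi.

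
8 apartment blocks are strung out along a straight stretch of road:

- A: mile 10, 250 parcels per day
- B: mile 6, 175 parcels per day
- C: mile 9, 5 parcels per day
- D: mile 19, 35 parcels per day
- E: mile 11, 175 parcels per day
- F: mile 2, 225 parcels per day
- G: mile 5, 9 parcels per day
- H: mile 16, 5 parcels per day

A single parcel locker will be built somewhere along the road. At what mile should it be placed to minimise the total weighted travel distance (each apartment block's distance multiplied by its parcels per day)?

x = 10

For a sum of weighted absolute distances on a line, the optimum is the weighted median (not the mean). Total weight W = 879; half-weight = 439.5.
Sort by position and accumulate weight:
  mile 2 (F, w=225) → cum 225
  mile 5 (G, w=9) → cum 234
  mile 6 (B, w=175) → cum 409
  mile 9 (C, w=5) → cum 414
  mile 10 (A, w=250) → cum 664  ≥ 439.5 → median here
  mile 11 (E, w=175) → cum 839
  mile 16 (H, w=5) → cum 844
  mile 19 (D, w=35) → cum 879
Optimal location: mile 10.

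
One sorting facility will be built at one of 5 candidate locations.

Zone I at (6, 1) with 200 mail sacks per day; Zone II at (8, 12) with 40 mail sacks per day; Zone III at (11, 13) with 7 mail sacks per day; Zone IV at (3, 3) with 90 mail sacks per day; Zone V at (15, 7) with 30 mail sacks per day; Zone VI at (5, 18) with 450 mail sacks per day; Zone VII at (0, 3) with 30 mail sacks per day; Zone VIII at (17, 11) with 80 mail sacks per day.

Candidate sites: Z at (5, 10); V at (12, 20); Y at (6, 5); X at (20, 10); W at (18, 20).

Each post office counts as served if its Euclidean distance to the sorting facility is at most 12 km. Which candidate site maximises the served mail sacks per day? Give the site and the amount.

Z, covering 847

Coverage radius r = 12 km; a point is covered iff (Δx)²+(Δy)² ≤ 12² = 144.
  Z (5, 10): covers {Zone I, Zone II, Zone III, Zone IV, Zone V, Zone VI, Zone VII} → 847
  V (12, 20): covers {Zone II, Zone III, Zone VI, Zone VIII} → 577
  Y (6, 5): covers {Zone I, Zone II, Zone III, Zone IV, Zone V, Zone VII} → 397
  X (20, 10): covers {Zone III, Zone V, Zone VIII} → 117
  W (18, 20): covers {Zone III, Zone VIII} → 87
Maximum coverage at Z: 847 mail sacks per day.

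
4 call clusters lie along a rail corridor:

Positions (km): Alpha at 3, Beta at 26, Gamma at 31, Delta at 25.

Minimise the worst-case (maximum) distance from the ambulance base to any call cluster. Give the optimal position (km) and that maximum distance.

location 17, max distance 14

The 1-center on a line is the midpoint of the two extreme points: leftmost at 3, rightmost at 31.
Optimal location = (3 + 31)/2 = 17; maximum distance = (31 − 3)/2 = 14.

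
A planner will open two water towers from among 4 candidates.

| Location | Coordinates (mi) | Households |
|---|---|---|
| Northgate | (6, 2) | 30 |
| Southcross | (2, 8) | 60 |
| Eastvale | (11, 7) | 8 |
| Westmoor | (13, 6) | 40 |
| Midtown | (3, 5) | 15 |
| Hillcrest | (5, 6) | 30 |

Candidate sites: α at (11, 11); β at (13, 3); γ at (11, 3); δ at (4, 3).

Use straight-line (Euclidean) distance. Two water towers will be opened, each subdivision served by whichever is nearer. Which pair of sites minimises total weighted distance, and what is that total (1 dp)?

{β, δ}, total 674.4

Evaluate every pair (each demand assigned to the nearer of the two):
  {β, δ}: total = 674.4
  {γ, δ}: total = 694.8
  {α, δ}: total = 766.0
  {α, γ}: total = 1223.3
  {β, γ}: total = 1247.6
  {α, β}: total = 1317.6
Best pair: {β, δ} with total 674.4.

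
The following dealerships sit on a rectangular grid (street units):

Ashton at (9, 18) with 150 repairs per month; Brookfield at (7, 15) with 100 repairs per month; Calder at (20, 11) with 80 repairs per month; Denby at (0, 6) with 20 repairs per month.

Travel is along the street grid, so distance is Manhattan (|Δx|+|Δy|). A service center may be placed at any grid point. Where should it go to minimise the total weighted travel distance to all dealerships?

(9, 15)

Manhattan distance separates: Σwᵢ(|x−xᵢ|+|y−yᵢ|) = Σwᵢ|x−xᵢ| + Σwᵢ|y−yᵢ|, so x and y are optimised independently as 1-D weighted medians.
Total weight W = 350; half = 175.
x-coordinate, sorted with cumulative weight:
  x=0 (Denby, w=20) cum 20
  x=7 (Brookfield, w=100) cum 120
  x=9 (Ashton, w=150) cum 270  ← median
  x=20 (Calder, w=80) cum 350
⇒ x* = 9
y-coordinate, sorted with cumulative weight:
  y=6 (Denby, w=20) cum 20
  y=11 (Calder, w=80) cum 100
  y=15 (Brookfield, w=100) cum 200  ← median
  y=18 (Ashton, w=150) cum 350
⇒ y* = 15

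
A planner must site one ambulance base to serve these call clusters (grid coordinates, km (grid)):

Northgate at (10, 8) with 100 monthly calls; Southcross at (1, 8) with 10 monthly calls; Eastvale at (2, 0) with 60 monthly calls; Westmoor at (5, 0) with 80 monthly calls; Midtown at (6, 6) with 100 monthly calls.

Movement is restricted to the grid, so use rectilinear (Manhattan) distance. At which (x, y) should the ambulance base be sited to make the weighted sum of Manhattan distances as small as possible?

(6, 6)

Manhattan distance separates: Σwᵢ(|x−xᵢ|+|y−yᵢ|) = Σwᵢ|x−xᵢ| + Σwᵢ|y−yᵢ|, so x and y are optimised independently as 1-D weighted medians.
Total weight W = 350; half = 175.
x-coordinate, sorted with cumulative weight:
  x=1 (Southcross, w=10) cum 10
  x=2 (Eastvale, w=60) cum 70
  x=5 (Westmoor, w=80) cum 150
  x=6 (Midtown, w=100) cum 250  ← median
  x=10 (Northgate, w=100) cum 350
⇒ x* = 6
y-coordinate, sorted with cumulative weight:
  y=0 (Eastvale, w=60) cum 60
  y=0 (Westmoor, w=80) cum 140
  y=6 (Midtown, w=100) cum 240  ← median
  y=8 (Northgate, w=100) cum 340
  y=8 (Southcross, w=10) cum 350
⇒ y* = 6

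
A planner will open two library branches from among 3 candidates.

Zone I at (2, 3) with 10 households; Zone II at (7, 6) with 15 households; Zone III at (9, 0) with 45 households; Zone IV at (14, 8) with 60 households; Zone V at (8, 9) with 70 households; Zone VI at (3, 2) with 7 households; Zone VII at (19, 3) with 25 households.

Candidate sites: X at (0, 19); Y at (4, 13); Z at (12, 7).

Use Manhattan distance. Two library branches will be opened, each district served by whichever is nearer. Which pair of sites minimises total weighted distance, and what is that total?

{Y, Z}, total 1619

Evaluate every pair (each demand assigned to the nearer of the two):
  {Y, Z}: total = 1619
  {X, Z}: total = 1653
  {X, Y}: total = 3249
Best pair: {Y, Z} with total 1619.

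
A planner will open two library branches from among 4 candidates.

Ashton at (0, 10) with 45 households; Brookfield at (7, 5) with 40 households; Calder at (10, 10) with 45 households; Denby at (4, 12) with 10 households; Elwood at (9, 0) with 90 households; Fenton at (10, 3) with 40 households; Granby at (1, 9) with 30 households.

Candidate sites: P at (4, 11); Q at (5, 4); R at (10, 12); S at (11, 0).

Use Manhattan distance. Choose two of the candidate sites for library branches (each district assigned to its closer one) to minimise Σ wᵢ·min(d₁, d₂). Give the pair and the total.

{P, S}, total 1400

Evaluate every pair (each demand assigned to the nearer of the two):
  {P, S}: total = 1400
  {R, S}: total = 1750
  {P, Q}: total = 1780
  {Q, S}: total = 1810
  {Q, R}: total = 1995
  {P, R}: total = 2365
Best pair: {P, S} with total 1400.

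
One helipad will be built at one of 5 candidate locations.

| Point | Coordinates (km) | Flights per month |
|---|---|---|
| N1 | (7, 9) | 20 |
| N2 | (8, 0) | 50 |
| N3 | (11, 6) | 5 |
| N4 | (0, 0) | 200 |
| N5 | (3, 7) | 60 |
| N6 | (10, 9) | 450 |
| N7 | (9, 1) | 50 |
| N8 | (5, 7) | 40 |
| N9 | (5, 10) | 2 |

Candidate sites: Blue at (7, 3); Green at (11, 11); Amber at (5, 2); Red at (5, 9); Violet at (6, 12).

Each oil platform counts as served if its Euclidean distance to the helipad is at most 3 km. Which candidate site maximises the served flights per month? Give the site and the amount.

Coverage radius r = 3 km; a point is covered iff (Δx)²+(Δy)² ≤ 3² = 9.
  Blue (7, 3): covers {N7} → 50
  Green (11, 11): covers {N6} → 450
  Amber (5, 2): covers {none} → 0
  Red (5, 9): covers {N1, N5, N8, N9} → 122
  Violet (6, 12): covers {N9} → 2
Maximum coverage at Green: 450 flights per month.

Green, covering 450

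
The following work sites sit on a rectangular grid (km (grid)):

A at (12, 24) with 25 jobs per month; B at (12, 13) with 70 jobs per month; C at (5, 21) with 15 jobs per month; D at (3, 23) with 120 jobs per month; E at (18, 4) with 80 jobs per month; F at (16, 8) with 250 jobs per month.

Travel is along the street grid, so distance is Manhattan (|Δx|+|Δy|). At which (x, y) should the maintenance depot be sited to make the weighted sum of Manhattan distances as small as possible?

Manhattan distance separates: Σwᵢ(|x−xᵢ|+|y−yᵢ|) = Σwᵢ|x−xᵢ| + Σwᵢ|y−yᵢ|, so x and y are optimised independently as 1-D weighted medians.
Total weight W = 560; half = 280.
x-coordinate, sorted with cumulative weight:
  x=3 (D, w=120) cum 120
  x=5 (C, w=15) cum 135
  x=12 (A, w=25) cum 160
  x=12 (B, w=70) cum 230
  x=16 (F, w=250) cum 480  ← median
  x=18 (E, w=80) cum 560
⇒ x* = 16
y-coordinate, sorted with cumulative weight:
  y=4 (E, w=80) cum 80
  y=8 (F, w=250) cum 330  ← median
  y=13 (B, w=70) cum 400
  y=21 (C, w=15) cum 415
  y=23 (D, w=120) cum 535
  y=24 (A, w=25) cum 560
⇒ y* = 8

(16, 8)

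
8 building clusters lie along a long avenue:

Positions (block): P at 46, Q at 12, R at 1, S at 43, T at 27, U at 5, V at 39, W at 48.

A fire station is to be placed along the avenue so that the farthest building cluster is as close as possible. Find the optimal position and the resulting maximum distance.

location 24.5, max distance 23.5

The 1-center on a line is the midpoint of the two extreme points: leftmost at 1, rightmost at 48.
Optimal location = (1 + 48)/2 = 24.5; maximum distance = (48 − 1)/2 = 23.5.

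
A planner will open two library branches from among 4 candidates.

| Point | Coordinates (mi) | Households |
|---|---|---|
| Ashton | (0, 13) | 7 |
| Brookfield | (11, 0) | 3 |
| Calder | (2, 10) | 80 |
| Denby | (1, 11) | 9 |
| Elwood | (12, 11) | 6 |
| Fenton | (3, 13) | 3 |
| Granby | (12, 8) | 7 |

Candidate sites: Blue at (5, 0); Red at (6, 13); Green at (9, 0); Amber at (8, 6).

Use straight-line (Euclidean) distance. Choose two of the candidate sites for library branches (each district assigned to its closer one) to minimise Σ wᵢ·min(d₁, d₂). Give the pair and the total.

Evaluate every pair (each demand assigned to the nearer of the two):
  {Red, Amber}: total = 588.8
  {Red, Green}: total = 598.1
  {Blue, Red}: total = 610.1
  {Green, Amber}: total = 830.3
  {Blue, Amber}: total = 842.3
  {Blue, Green}: total = 1211.7
Best pair: {Red, Amber} with total 588.8.

{Red, Amber}, total 588.8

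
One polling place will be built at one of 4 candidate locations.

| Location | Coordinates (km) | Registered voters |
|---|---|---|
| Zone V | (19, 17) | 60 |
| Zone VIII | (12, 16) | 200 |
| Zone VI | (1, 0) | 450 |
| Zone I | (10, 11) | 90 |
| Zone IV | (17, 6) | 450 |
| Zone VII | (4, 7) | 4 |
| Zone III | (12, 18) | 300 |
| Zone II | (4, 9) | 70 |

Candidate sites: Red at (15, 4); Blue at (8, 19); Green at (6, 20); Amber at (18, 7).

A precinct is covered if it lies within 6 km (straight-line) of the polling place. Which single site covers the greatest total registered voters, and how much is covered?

Blue, covering 500

Coverage radius r = 6 km; a point is covered iff (Δx)²+(Δy)² ≤ 6² = 36.
  Red (15, 4): covers {Zone IV} → 450
  Blue (8, 19): covers {Zone VIII, Zone III} → 500
  Green (6, 20): covers {none} → 0
  Amber (18, 7): covers {Zone IV} → 450
Maximum coverage at Blue: 500 registered voters.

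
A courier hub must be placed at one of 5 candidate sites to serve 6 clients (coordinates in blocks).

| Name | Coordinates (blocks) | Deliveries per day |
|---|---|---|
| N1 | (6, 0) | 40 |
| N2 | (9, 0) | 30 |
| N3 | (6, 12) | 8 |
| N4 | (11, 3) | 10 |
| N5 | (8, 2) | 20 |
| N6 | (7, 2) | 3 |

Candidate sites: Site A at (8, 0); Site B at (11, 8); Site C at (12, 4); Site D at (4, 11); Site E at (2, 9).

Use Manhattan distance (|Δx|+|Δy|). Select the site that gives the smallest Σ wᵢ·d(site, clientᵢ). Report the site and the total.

Site A, total 331 blocks

Total weighted distance at each candidate:
  Site A (8, 0): total = 331
  Site B (11, 8): total = 1152
  Site C (12, 4): total = 883
  Site D (4, 11): total = 1470
  Site E (2, 9): total = 1502
Minimum is at Site A with total 331 blocks.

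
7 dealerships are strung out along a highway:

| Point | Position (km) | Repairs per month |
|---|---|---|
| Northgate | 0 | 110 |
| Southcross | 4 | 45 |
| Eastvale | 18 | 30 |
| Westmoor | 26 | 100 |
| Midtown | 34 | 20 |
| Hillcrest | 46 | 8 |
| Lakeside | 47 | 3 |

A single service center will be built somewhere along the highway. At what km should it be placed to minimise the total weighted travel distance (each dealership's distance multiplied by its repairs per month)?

For a sum of weighted absolute distances on a line, the optimum is the weighted median (not the mean). Total weight W = 316; half-weight = 158.
Sort by position and accumulate weight:
  km 0 (Northgate, w=110) → cum 110
  km 4 (Southcross, w=45) → cum 155
  km 18 (Eastvale, w=30) → cum 185  ≥ 158 → median here
  km 26 (Westmoor, w=100) → cum 285
  km 34 (Midtown, w=20) → cum 305
  km 46 (Hillcrest, w=8) → cum 313
  km 47 (Lakeside, w=3) → cum 316
Optimal location: km 18.

x = 18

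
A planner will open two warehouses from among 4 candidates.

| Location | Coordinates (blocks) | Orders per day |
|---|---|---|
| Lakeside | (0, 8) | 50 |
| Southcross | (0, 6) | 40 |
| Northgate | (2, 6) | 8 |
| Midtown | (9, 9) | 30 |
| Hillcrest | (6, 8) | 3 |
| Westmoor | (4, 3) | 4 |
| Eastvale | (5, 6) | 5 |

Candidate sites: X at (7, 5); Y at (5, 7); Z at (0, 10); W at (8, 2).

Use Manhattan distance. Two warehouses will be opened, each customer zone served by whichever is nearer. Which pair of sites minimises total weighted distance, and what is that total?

{Y, Z}, total 503

Evaluate every pair (each demand assigned to the nearer of the two):
  {Y, Z}: total = 503
  {X, Z}: total = 535
  {Z, W}: total = 627
  {X, Y}: total = 783
  {Y, W}: total = 783
  {X, W}: total = 1095
Best pair: {Y, Z} with total 503.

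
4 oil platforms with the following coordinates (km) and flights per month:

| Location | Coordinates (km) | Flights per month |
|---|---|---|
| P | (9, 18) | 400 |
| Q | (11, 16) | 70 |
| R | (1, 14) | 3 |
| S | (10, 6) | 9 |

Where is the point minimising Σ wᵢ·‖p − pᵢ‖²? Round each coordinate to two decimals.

(9.26, 17.46)

The minimiser of Σwᵢ‖p−pᵢ‖² is the weighted centroid p* = (Σwᵢpᵢ)/(Σwᵢ).
Σwᵢ = 482.
Σwᵢxᵢ = 400·9 + 70·11 + 3·1 + 9·10 = 4463.
Σwᵢyᵢ = 400·18 + 70·16 + 3·14 + 9·6 = 8416.
x* = 4463/482 = 9.26, y* = 8416/482 = 17.46.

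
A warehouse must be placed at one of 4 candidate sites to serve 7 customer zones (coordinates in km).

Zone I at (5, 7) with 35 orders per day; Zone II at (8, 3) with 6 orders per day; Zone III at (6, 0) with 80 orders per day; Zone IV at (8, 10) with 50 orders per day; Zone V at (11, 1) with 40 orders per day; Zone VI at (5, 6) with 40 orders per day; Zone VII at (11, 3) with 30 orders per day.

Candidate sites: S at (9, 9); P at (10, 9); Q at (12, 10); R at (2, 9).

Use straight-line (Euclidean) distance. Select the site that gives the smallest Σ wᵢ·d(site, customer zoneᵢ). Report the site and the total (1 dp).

S, total 1742.3 km

Total weighted distance at each candidate:
  S (9, 9): total = 1742.3
  P (10, 9): total = 1864.4
  Q (12, 10): total = 2344.7
  R (2, 9): total = 2245.0
Minimum is at S with total 1742.3 km.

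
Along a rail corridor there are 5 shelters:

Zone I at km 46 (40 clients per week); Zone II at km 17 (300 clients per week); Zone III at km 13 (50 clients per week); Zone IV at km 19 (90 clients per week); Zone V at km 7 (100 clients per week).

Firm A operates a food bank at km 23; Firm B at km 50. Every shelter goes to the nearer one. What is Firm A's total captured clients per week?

540

The indifferent point is the midpoint (23+50)/2 = 36.5; shelters left of it (closer to Firm A at 23) go to Firm A, those right go to Firm B.
  Zone V at 7 (w=100) → Firm A
  Zone III at 13 (w=50) → Firm A
  Zone II at 17 (w=300) → Firm A
  Zone IV at 19 (w=90) → Firm A
  Zone I at 46 (w=40) → Firm B
Firm A captures 540; Firm B captures 40.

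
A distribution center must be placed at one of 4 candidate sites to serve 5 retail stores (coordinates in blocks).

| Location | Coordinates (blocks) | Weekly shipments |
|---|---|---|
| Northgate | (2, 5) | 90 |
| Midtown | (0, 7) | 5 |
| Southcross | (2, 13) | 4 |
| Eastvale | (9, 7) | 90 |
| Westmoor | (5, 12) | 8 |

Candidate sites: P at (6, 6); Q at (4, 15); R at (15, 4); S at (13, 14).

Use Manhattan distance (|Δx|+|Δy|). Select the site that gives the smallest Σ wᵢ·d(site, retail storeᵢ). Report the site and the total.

Total weighted distance at each candidate:
  P (6, 6): total = 945
  Q (4, 15): total = 2358
  R (15, 4): total = 2392
  S (13, 14): total = 3018
Minimum is at P with total 945 blocks.

P, total 945 blocks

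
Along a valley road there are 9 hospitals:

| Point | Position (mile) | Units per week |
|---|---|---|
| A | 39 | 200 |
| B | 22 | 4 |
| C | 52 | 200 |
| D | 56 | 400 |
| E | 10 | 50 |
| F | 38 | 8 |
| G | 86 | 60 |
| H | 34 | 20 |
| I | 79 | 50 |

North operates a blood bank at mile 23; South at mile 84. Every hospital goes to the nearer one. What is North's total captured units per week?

The indifferent point is the midpoint (23+84)/2 = 53.5; hospitals left of it (closer to North at 23) go to North, those right go to South.
  E at 10 (w=50) → North
  B at 22 (w=4) → North
  H at 34 (w=20) → North
  F at 38 (w=8) → North
  A at 39 (w=200) → North
  C at 52 (w=200) → North
  D at 56 (w=400) → South
  I at 79 (w=50) → South
  G at 86 (w=60) → South
North captures 482; South captures 510.

482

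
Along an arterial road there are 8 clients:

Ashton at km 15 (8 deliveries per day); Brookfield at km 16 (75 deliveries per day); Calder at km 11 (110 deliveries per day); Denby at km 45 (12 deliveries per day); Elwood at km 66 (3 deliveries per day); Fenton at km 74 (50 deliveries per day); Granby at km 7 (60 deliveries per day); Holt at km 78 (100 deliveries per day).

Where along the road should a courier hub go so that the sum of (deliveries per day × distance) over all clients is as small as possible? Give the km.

For a sum of weighted absolute distances on a line, the optimum is the weighted median (not the mean). Total weight W = 418; half-weight = 209.
Sort by position and accumulate weight:
  km 7 (Granby, w=60) → cum 60
  km 11 (Calder, w=110) → cum 170
  km 15 (Ashton, w=8) → cum 178
  km 16 (Brookfield, w=75) → cum 253  ≥ 209 → median here
  km 45 (Denby, w=12) → cum 265
  km 66 (Elwood, w=3) → cum 268
  km 74 (Fenton, w=50) → cum 318
  km 78 (Holt, w=100) → cum 418
Optimal location: km 16.

x = 16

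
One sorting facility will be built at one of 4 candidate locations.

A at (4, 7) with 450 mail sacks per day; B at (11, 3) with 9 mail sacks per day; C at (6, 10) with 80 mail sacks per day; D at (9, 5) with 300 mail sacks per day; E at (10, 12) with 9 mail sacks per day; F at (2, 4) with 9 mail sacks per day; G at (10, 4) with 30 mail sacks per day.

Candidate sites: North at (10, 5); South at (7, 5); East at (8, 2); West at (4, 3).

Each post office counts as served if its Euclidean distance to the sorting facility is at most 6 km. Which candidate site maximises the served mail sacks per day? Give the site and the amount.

South, covering 878

Coverage radius r = 6 km; a point is covered iff (Δx)²+(Δy)² ≤ 6² = 36.
  North (10, 5): covers {B, D, G} → 339
  South (7, 5): covers {A, B, C, D, F, G} → 878
  East (8, 2): covers {B, D, G} → 339
  West (4, 3): covers {A, D, F} → 759
Maximum coverage at South: 878 mail sacks per day.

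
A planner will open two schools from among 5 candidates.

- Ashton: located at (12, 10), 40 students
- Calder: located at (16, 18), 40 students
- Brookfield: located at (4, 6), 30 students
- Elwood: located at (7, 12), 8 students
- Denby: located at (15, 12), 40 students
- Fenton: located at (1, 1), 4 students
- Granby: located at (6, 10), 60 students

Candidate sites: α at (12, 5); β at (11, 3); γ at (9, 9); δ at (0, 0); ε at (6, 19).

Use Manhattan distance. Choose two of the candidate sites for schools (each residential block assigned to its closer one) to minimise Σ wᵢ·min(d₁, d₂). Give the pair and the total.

Evaluate every pair (each demand assigned to the nearer of the two):
  {γ, ε}: total = 1544
  {γ, δ}: total = 1688
  {β, γ}: total = 1728
  {α, γ}: total = 1740
  {α, ε}: total = 1974
  {β, ε}: total = 2232
  {α, δ}: total = 2314
  {α, β}: total = 2354
  {δ, ε}: total = 2592
  {β, δ}: total = 2772
Best pair: {γ, ε} with total 1544.

{γ, ε}, total 1544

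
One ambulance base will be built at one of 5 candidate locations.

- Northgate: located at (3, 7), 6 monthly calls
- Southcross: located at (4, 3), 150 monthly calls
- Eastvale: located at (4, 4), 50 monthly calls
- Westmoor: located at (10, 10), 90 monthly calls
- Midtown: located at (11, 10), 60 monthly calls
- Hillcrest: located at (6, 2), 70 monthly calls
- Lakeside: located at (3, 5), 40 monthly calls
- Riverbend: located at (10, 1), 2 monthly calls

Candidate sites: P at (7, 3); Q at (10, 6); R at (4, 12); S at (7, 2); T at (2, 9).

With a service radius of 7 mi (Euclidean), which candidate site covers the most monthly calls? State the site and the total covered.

Q, covering 422

Coverage radius r = 7 mi; a point is covered iff (Δx)²+(Δy)² ≤ 7² = 49.
  P (7, 3): covers {Northgate, Southcross, Eastvale, Hillcrest, Lakeside, Riverbend} → 318
  Q (10, 6): covers {Southcross, Eastvale, Westmoor, Midtown, Hillcrest, Riverbend} → 422
  R (4, 12): covers {Northgate, Westmoor} → 96
  S (7, 2): covers {Northgate, Southcross, Eastvale, Hillcrest, Lakeside, Riverbend} → 318
  T (2, 9): covers {Northgate, Southcross, Eastvale, Lakeside} → 246
Maximum coverage at Q: 422 monthly calls.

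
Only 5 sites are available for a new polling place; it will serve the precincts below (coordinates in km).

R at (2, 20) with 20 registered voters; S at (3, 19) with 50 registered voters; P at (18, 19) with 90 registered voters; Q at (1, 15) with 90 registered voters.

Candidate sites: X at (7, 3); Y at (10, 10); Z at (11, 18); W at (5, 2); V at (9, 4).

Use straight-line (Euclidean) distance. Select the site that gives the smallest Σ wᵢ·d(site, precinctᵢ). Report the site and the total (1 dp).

Total weighted distance at each candidate:
  X (7, 3): total = 4134.0
  Y (10, 10): total = 2836.6
  Z (11, 18): total = 2163.5
  W (5, 2): total = 4371.0
  V (9, 4): total = 3955.5
Minimum is at Z with total 2163.5 km.

Z, total 2163.5 km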